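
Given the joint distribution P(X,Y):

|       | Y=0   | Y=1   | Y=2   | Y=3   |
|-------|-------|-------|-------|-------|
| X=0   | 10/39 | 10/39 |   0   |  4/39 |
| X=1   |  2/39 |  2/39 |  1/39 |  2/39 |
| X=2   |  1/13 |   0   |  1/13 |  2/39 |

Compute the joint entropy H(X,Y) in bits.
2.9278 bits

H(X,Y) = -Σ_{x,y} P(x,y) log₂ P(x,y). Per-cell terms -P(x,y)·log₂P(x,y):
  X=0: 0.503455, 0.503455, 0.000000, 0.336964
  X=1: 0.219764, 0.219764, 0.135523, 0.219764
  X=2: 0.284649, 0.000000, 0.284649, 0.219764
  (cells with P = 0 contribute 0)
Sum of the 12 terms: H(X,Y) = 2.9278 bits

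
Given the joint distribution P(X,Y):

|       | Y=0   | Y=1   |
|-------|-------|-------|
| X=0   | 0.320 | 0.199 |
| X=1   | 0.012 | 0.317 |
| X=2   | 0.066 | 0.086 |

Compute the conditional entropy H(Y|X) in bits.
0.7229 bits

H(Y|X) = H(X,Y) - H(X)

H(X,Y) = -Σ_{x,y} P(x,y) log₂ P(x,y). Per-cell terms -P(x,y)·log₂P(x,y):
  X=0: 0.526034, 0.463503
  X=1: 0.076570, 0.525410
  X=2: 0.258812, 0.304399
Sum of the 6 terms: H(X,Y) = 2.15473 bits

Marginal of X (row sums):
  P(X=0) = 0.320 + 0.199 = 0.519
  P(X=1) = 0.012 + 0.317 = 0.329
  P(X=2) = 0.066 + 0.086 = 0.152
H(X) = -[0.519·log₂(0.519) + 0.329·log₂(0.329) + 0.152·log₂(0.152)]
  = 0.491074 + 0.527664 + 0.413114 = 1.43185 bits

H(Y|X) = H(X,Y) - H(X) = 2.15473 - 1.43185 = 0.7229 bits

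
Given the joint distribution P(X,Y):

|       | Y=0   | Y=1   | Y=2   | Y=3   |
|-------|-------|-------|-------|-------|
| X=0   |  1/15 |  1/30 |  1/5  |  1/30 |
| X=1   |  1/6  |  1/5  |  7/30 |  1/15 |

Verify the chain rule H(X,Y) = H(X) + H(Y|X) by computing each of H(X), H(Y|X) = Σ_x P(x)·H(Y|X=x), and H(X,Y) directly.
H(X) = 0.9183 bits, H(Y|X) = 1.7792 bits, H(X,Y) = 2.6975 bits

Marginal of X (row sums):
  P(X=0) = 1/15 + 1/30 + 1/5 + 1/30 = 1/3
  P(X=1) = 1/6 + 1/5 + 7/30 + 1/15 = 2/3
H(X) = -[(1/3)·log₂(1/3) + (2/3)·log₂(2/3)]
  = 0.52832 + 0.38998 = 0.9183 bits

H(Y|X) = Σ_x P(x)·H(Y|X=x):
  X=0: P(X=0) = 1/3, P(Y|X=0) = (1/5, 1/10, 3/5, 1/10) → H(Y|X=0) = 1.57095
  X=1: P(X=1) = 2/3, P(Y|X=1) = (1/4, 3/10, 7/20, 1/10) → H(Y|X=1) = 1.88338
H(Y|X) = (1/3)·1.57095 + (2/3)·1.88338 = 1.7792 bits

H(X,Y) = -Σ_{x,y} P(x,y) log₂ P(x,y). Per-cell terms -P(x,y)·log₂P(x,y):
  X=0: 0.26046, 0.16356, 0.46439, 0.16356
  X=1: 0.43083, 0.46439, 0.48989, 0.26046
Sum of the 8 terms: H(X,Y) = 2.6975 bits

Chain rule check:
  H(X) + H(Y|X) = 0.9183 + 1.7792 = 2.6975 bits
  H(X,Y) = 2.6975 bits
✓ Chain rule verified.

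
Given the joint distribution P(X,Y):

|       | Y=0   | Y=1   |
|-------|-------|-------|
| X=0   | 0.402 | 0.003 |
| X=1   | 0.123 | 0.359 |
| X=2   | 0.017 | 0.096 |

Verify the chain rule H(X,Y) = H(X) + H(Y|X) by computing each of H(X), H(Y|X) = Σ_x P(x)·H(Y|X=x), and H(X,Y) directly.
H(X) = 1.3911 bits, H(Y|X) = 0.4895 bits, H(X,Y) = 1.8806 bits

Marginal of X (row sums):
  P(X=0) = 0.402 + 0.003 = 0.405
  P(X=1) = 0.123 + 0.359 = 0.482
  P(X=2) = 0.017 + 0.096 = 0.113
H(X) = -[0.405·log₂(0.405) + 0.482·log₂(0.482) + 0.113·log₂(0.113)]
  = 0.5281 + 0.5075 + 0.3555 = 1.3911 bits

H(Y|X) = Σ_x P(x)·H(Y|X=x):
  X=0: P(X=0) = 0.405, P(Y|X=0) = (134/135, 1/135) → H(Y|X=0) = 0.0631
  X=1: P(X=1) = 0.482, P(Y|X=1) = (123/482, 359/482) → H(Y|X=1) = 0.8194
  X=2: P(X=2) = 0.113, P(Y|X=2) = (17/113, 96/113) → H(Y|X=2) = 0.6109
H(Y|X) = 0.405·0.0631 + 0.482·0.8194 + 0.113·0.6109 = 0.4895 bits

H(X,Y) = -Σ_{x,y} P(x,y) log₂ P(x,y). Per-cell terms -P(x,y)·log₂P(x,y):
  X=0: 0.5285, 0.0251
  X=1: 0.3719, 0.5306
  X=2: 0.0999, 0.3246
Sum of the 6 terms: H(X,Y) = 1.8806 bits

Chain rule check:
  H(X) + H(Y|X) = 1.3911 + 0.4895 = 1.8806 bits
  H(X,Y) = 1.8806 bits
✓ Chain rule verified.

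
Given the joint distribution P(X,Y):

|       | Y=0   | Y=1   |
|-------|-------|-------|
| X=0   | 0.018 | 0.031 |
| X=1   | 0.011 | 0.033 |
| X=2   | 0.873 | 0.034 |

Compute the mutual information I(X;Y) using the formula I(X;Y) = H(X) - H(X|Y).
0.1712 bits

I(X;Y) = H(X) - H(X|Y)

Marginal of X (row sums):
  P(X=0) = 0.018 + 0.031 = 0.049
  P(X=1) = 0.011 + 0.033 = 0.044
  P(X=2) = 0.873 + 0.034 = 0.907
H(X) = -[0.049·log₂(0.049) + 0.044·log₂(0.044) + 0.907·log₂(0.907)]
  = 0.2132 + 0.1983 + 0.1277 = 0.5392 bits

Marginal of Y (column sums):
  P(Y=0) = 0.018 + 0.011 + 0.873 = 0.902
  P(Y=1) = 0.031 + 0.033 + 0.034 = 0.098
H(X|Y) = Σ_y P(y)·H(X|Y=y):
  Y=0: P(Y=0) = 0.902, P(X|Y=0) = (9/451, 1/82, 873/902) → H(X|Y=0) = 0.2359
  Y=1: P(Y=1) = 0.098, P(X|Y=1) = (31/98, 33/98, 17/49) → H(X|Y=1) = 1.5839
H(X|Y) = 0.902·0.2359 + 0.098·1.5839 = 0.3680 bits

I(X;Y) = H(X) - H(X|Y) = 0.5392 - 0.3680 = 0.1712 bits

Cross-check via I(X;Y) = H(X) + H(Y) - H(X,Y): computing H(Y) from the column sums and H(X,Y) from the 6 cells in the same way gives H(Y) = 0.4626 bits and H(X,Y) = 0.8306 bits, so
I(X;Y) = 0.5392 + 0.4626 - 0.8306 = 0.1712 bits ✓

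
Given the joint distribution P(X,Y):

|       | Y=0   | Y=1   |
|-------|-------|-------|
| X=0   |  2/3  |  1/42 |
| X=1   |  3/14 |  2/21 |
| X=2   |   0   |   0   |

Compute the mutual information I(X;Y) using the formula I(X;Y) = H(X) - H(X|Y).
0.1016 bits

I(X;Y) = H(X) - H(X|Y)

Marginal of X (row sums):
  P(X=0) = 2/3 + 1/42 = 29/42
  P(X=1) = 3/14 + 2/21 = 13/42
  P(X=2) = 0 + 0 = 0
H(X) = -[(29/42)·log₂(29/42) + (13/42)·log₂(13/42)]   (outcomes with P = 0 contribute 0)
  = 0.368947 + 0.523676 = 0.89262 bits

Marginal of Y (column sums):
  P(Y=0) = 2/3 + 3/14 + 0 = 37/42
  P(Y=1) = 1/42 + 2/21 + 0 = 5/42
H(X|Y) = Σ_y P(y)·H(X|Y=y):
  Y=0: P(Y=0) = 37/42, P(X|Y=0) = (28/37, 9/37, 0) → H(X|Y=0) = 0.800392
  Y=1: P(Y=1) = 5/42, P(X|Y=1) = (1/5, 4/5, 0) → H(X|Y=1) = 0.721928
H(X|Y) = (37/42)·0.800392 + (5/42)·0.721928 = 0.79105 bits

I(X;Y) = H(X) - H(X|Y) = 0.89262 - 0.79105 = 0.1016 bits

Cross-check via I(X;Y) = H(X) + H(Y) - H(X,Y): computing H(Y) from the column sums and H(X,Y) from the 6 cells in the same way gives H(Y) = 0.52662 bits and H(X,Y) = 1.31767 bits, so
I(X;Y) = 0.89262 + 0.52662 - 1.31767 = 0.1016 bits ✓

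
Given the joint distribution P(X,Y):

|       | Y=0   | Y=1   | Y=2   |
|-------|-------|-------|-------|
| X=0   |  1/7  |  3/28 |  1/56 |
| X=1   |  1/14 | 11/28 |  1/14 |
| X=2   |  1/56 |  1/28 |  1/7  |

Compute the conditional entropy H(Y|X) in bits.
1.1473 bits

H(Y|X) = H(X,Y) - H(X)

H(X,Y) = -Σ_{x,y} P(x,y) log₂ P(x,y). Per-cell terms -P(x,y)·log₂P(x,y):
  X=0: 0.40105, 0.34526, 0.10370
  X=1: 0.27195, 0.52954, 0.27195
  X=2: 0.10370, 0.17169, 0.40105
Sum of the 9 terms: H(X,Y) = 2.5999 bits

Marginal of X (row sums):
  P(X=0) = 1/7 + 3/28 + 1/56 = 15/56
  P(X=1) = 1/14 + 11/28 + 1/14 = 15/28
  P(X=2) = 1/56 + 1/28 + 1/7 = 11/56
H(X) = -[(15/56)·log₂(15/56) + (15/28)·log₂(15/28) + (11/56)·log₂(11/56)]
  = 0.50905 + 0.48239 + 0.46120 = 1.4526 bits

H(Y|X) = H(X,Y) - H(X) = 2.5999 - 1.4526 = 1.1473 bits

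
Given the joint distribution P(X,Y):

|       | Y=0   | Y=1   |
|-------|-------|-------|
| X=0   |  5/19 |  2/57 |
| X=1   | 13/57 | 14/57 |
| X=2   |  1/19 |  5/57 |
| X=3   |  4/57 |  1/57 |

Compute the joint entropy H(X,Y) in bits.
2.5631 bits

H(X,Y) = -Σ_{x,y} P(x,y) log₂ P(x,y). Per-cell terms -P(x,y)·log₂P(x,y):
  X=0: 0.5068, 0.1696
  X=1: 0.4863, 0.4975
  X=2: 0.2236, 0.3080
  X=3: 0.2690, 0.1023
Sum of the 8 terms: H(X,Y) = 2.5631 bits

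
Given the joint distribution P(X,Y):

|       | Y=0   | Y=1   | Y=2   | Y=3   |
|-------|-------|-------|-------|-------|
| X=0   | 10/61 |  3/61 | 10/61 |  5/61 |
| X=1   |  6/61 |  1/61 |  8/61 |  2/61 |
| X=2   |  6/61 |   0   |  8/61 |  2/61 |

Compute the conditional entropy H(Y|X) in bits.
1.6766 bits

H(Y|X) = H(X,Y) - H(X)

H(X,Y) = -Σ_{x,y} P(x,y) log₂ P(x,y). Per-cell terms -P(x,y)·log₂P(x,y):
  X=0: 0.4276736, 0.2137266, 0.4276736, 0.2958040
  X=1: 0.3290926, 0.0972252, 0.3843590, 0.1616635
  X=2: 0.3290926, 0.0000000, 0.3843590, 0.1616635
  (cells with P = 0 contribute 0)
Sum of the 12 terms: H(X,Y) = 3.212333 bits

Marginal of X (row sums):
  P(X=0) = 10/61 + 3/61 + 10/61 + 5/61 = 28/61
  P(X=1) = 6/61 + 1/61 + 8/61 + 2/61 = 17/61
  P(X=2) = 6/61 + 0 + 8/61 + 2/61 = 16/61
H(X) = -[(28/61)·log₂(28/61) + (17/61)·log₂(17/61) + (16/61)·log₂(16/61)]
  = 0.5156509 + 0.5136994 + 0.5064229 = 1.535773 bits

H(Y|X) = H(X,Y) - H(X) = 3.212333 - 1.535773 = 1.6766 bits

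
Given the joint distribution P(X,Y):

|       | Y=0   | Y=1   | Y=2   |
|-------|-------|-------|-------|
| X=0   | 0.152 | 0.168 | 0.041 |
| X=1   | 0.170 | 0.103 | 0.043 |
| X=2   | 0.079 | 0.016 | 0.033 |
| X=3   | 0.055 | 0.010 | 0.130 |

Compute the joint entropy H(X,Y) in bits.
3.2283 bits

H(X,Y) = -Σ_{x,y} P(x,y) log₂ P(x,y). Per-cell terms -P(x,y)·log₂P(x,y):
  X=0: 0.41311, 0.43234, 0.18894
  X=1: 0.43459, 0.33777, 0.19520
  X=2: 0.28930, 0.09545, 0.16241
  X=3: 0.23014, 0.06644, 0.38264
Sum of the 12 terms: H(X,Y) = 3.2283 bits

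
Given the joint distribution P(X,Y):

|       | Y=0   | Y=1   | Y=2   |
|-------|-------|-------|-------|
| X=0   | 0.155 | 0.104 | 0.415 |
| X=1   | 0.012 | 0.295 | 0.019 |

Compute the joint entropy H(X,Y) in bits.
1.9878 bits

H(X,Y) = -Σ_{x,y} P(x,y) log₂ P(x,y). Per-cell terms -P(x,y)·log₂P(x,y):
  X=0: 0.41690, 0.33960, 0.52656
  X=1: 0.07657, 0.51956, 0.10864
Sum of the 6 terms: H(X,Y) = 1.9878 bits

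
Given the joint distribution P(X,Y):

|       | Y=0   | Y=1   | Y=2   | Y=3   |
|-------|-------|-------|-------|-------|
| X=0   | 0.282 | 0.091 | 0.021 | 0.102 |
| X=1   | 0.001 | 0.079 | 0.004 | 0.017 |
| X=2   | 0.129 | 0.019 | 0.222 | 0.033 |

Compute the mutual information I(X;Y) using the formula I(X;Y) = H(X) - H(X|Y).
0.4090 bits

I(X;Y) = H(X) - H(X|Y)

Marginal of X (row sums):
  P(X=0) = 0.282 + 0.091 + 0.021 + 0.102 = 0.496
  P(X=1) = 0.001 + 0.079 + 0.004 + 0.017 = 0.101
  P(X=2) = 0.129 + 0.019 + 0.222 + 0.033 = 0.403
H(X) = -[0.496·log₂(0.496) + 0.101·log₂(0.101) + 0.403·log₂(0.403)]
  = 0.5017476 + 0.3340649 + 0.5283927 = 1.364205 bits

Marginal of Y (column sums):
  P(Y=0) = 0.282 + 0.001 + 0.129 = 0.412
  P(Y=1) = 0.091 + 0.079 + 0.019 = 0.189
  P(Y=2) = 0.021 + 0.004 + 0.222 = 0.247
  P(Y=3) = 0.102 + 0.017 + 0.033 = 0.152
H(X|Y) = Σ_y P(y)·H(X|Y=y):
  Y=0: P(Y=0) = 0.412, P(X|Y=0) = (141/206, 1/412, 129/412) → H(X|Y=0) = 0.9199913
  Y=1: P(Y=1) = 0.189, P(X|Y=1) = (13/27, 79/189, 19/189) → H(X|Y=1) = 1.3669058
  Y=2: P(Y=2) = 0.247, P(X|Y=2) = (21/247, 4/247, 222/247) → H(X|Y=2) = 0.5370353
  Y=3: P(Y=3) = 0.152, P(X|Y=3) = (51/76, 17/152, 33/152) → H(X|Y=3) = 1.2180640
H(X|Y) = 0.412·0.9199913 + 0.189·1.3669058 + 0.247·0.5370353 + 0.152·1.2180640 = 0.955175 bits

I(X;Y) = H(X) - H(X|Y) = 1.364205 - 0.955175 = 0.4090 bits

Cross-check via I(X;Y) = H(X) + H(Y) - H(X,Y): computing H(Y) from the column sums and H(X,Y) from the 12 cells in the same way gives H(Y) = 1.892751 bits and H(X,Y) = 2.847926 bits, so
I(X;Y) = 1.364205 + 1.892751 - 2.847926 = 0.4090 bits ✓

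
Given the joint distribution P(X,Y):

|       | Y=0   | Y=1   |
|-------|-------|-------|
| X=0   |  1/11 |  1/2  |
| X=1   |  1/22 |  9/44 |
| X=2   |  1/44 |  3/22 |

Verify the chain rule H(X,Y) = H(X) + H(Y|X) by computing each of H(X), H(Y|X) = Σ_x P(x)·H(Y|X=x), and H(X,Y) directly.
H(X) = 1.3704 bits, H(Y|X) = 0.6311 bits, H(X,Y) = 2.0016 bits

Marginal of X (row sums):
  P(X=0) = 1/11 + 1/2 = 13/22
  P(X=1) = 1/22 + 9/44 = 1/4
  P(X=2) = 1/44 + 3/22 = 7/44
H(X) = -[(13/22)·log₂(13/22) + (1/4)·log₂(1/4) + (7/44)·log₂(7/44)]
  = 0.4485 + 0.5000 + 0.4219 = 1.3704 bits

H(Y|X) = Σ_x P(x)·H(Y|X=x):
  X=0: P(X=0) = 13/22, P(Y|X=0) = (2/13, 11/13) → H(Y|X=0) = 0.6194
  X=1: P(X=1) = 1/4, P(Y|X=1) = (2/11, 9/11) → H(Y|X=1) = 0.6840
  X=2: P(X=2) = 7/44, P(Y|X=2) = (1/7, 6/7) → H(Y|X=2) = 0.5917
H(Y|X) = (13/22)·0.6194 + (1/4)·0.6840 + (7/44)·0.5917 = 0.6311 bits

H(X,Y) = -Σ_{x,y} P(x,y) log₂ P(x,y). Per-cell terms -P(x,y)·log₂P(x,y):
  X=0: 0.3145, 0.5000
  X=1: 0.2027, 0.4683
  X=2: 0.1241, 0.3920
Sum of the 6 terms: H(X,Y) = 2.0016 bits

Chain rule check:
  H(X) + H(Y|X) = 1.3704 + 0.6311 = 2.0015 bits
  H(X,Y) = 2.0016 bits
✓ Chain rule verified (Δ = 0.0001 is 4-dp rounding noise: each of the three values was rounded independently).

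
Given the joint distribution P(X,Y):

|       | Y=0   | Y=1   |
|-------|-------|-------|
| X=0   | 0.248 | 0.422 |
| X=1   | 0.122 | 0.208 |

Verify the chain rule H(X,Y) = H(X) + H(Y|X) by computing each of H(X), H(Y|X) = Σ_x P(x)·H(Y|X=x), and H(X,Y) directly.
H(X) = 0.9149 bits, H(Y|X) = 0.9507 bits, H(X,Y) = 1.8656 bits

Marginal of X (row sums):
  P(X=0) = 0.248 + 0.422 = 0.670
  P(X=1) = 0.122 + 0.208 = 0.330
H(X) = -[0.670·log₂(0.670) + 0.330·log₂(0.330)]
  = 0.38710 + 0.52782 = 0.9149 bits

H(Y|X) = Σ_x P(x)·H(Y|X=x):
  X=0: P(X=0) = 0.670, P(Y|X=0) = (124/335, 211/335) → H(Y|X=0) = 0.95079
  X=1: P(X=1) = 0.330, P(Y|X=1) = (61/165, 104/165) → H(Y|X=1) = 0.95044
H(Y|X) = 0.670·0.95079 + 0.330·0.95044 = 0.9507 bits

H(X,Y) = -Σ_{x,y} P(x,y) log₂ P(x,y). Per-cell terms -P(x,y)·log₂P(x,y):
  X=0: 0.49887, 0.52526
  X=1: 0.37028, 0.47119
Sum of the 4 terms: H(X,Y) = 1.8656 bits

Chain rule check:
  H(X) + H(Y|X) = 0.9149 + 0.9507 = 1.8656 bits
  H(X,Y) = 1.8656 bits
✓ Chain rule verified.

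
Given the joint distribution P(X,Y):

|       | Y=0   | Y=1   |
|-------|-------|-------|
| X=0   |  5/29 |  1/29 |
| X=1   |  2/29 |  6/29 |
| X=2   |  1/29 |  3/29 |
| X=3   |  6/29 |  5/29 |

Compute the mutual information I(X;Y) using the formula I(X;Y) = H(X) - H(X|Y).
0.1519 bits

I(X;Y) = H(X) - H(X|Y)

Marginal of X (row sums):
  P(X=0) = 5/29 + 1/29 = 6/29
  P(X=1) = 2/29 + 6/29 = 8/29
  P(X=2) = 1/29 + 3/29 = 4/29
  P(X=3) = 6/29 + 5/29 = 11/29
H(X) = -[(6/29)·log₂(6/29) + (8/29)·log₂(8/29) + (4/29)·log₂(4/29) + (11/29)·log₂(11/29)]
  = 0.4703 + 0.5125 + 0.3942 + 0.5305 = 1.9075 bits

Marginal of Y (column sums):
  P(Y=0) = 5/29 + 2/29 + 1/29 + 6/29 = 14/29
  P(Y=1) = 1/29 + 6/29 + 3/29 + 5/29 = 15/29
H(X|Y) = Σ_y P(y)·H(X|Y=y):
  Y=0: P(Y=0) = 14/29, P(X|Y=0) = (5/14, 1/7, 1/14, 3/7) → H(X|Y=0) = 1.7274
  Y=1: P(Y=1) = 15/29, P(X|Y=1) = (1/15, 2/5, 1/5, 1/3) → H(X|Y=1) = 1.7819
H(X|Y) = (14/29)·1.7274 + (15/29)·1.7819 = 1.7556 bits

I(X;Y) = H(X) - H(X|Y) = 1.9075 - 1.7556 = 0.1519 bits

Cross-check via I(X;Y) = H(X) + H(Y) - H(X,Y): computing H(Y) from the column sums and H(X,Y) from the 8 cells in the same way gives H(Y) = 0.9991 bits and H(X,Y) = 2.7547 bits, so
I(X;Y) = 1.9075 + 0.9991 - 2.7547 = 0.1519 bits ✓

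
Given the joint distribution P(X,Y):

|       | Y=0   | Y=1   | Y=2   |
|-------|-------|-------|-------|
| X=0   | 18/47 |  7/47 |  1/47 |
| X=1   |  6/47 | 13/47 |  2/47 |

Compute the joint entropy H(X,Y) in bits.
2.1434 bits

H(X,Y) = -Σ_{x,y} P(x,y) log₂ P(x,y). Per-cell terms -P(x,y)·log₂P(x,y):
  X=0: 0.5303, 0.4092, 0.1182
  X=1: 0.3791, 0.5128, 0.1938
Sum of the 6 terms: H(X,Y) = 2.1434 bits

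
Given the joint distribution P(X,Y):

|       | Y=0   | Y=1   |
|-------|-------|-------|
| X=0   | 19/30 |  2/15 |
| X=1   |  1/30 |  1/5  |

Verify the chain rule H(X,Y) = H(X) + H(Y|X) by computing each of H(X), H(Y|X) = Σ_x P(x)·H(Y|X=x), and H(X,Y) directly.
H(X) = 0.7838 bits, H(Y|X) = 0.6491 bits, H(X,Y) = 1.4329 bits

Marginal of X (row sums):
  P(X=0) = 19/30 + 2/15 = 23/30
  P(X=1) = 1/30 + 1/5 = 7/30
H(X) = -[(23/30)·log₂(23/30) + (7/30)·log₂(7/30)]
  = 0.2939 + 0.4899 = 0.7838 bits

H(Y|X) = Σ_x P(x)·H(Y|X=x):
  X=0: P(X=0) = 23/30, P(Y|X=0) = (19/23, 4/23) → H(Y|X=0) = 0.6666
  X=1: P(X=1) = 7/30, P(Y|X=1) = (1/7, 6/7) → H(Y|X=1) = 0.5917
H(Y|X) = (23/30)·0.6666 + (7/30)·0.5917 = 0.6491 bits

H(X,Y) = -Σ_{x,y} P(x,y) log₂ P(x,y). Per-cell terms -P(x,y)·log₂P(x,y):
  X=0: 0.4173, 0.3876
  X=1: 0.1636, 0.4644
Sum of the 4 terms: H(X,Y) = 1.4329 bits

Chain rule check:
  H(X) + H(Y|X) = 0.7838 + 0.6491 = 1.4329 bits
  H(X,Y) = 1.4329 bits
✓ Chain rule verified.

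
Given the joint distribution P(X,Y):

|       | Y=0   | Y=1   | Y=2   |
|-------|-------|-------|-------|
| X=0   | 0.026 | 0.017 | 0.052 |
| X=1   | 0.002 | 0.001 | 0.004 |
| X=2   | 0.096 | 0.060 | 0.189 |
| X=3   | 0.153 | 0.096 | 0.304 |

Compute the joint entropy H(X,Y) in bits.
2.8019 bits

H(X,Y) = -Σ_{x,y} P(x,y) log₂ P(x,y). Per-cell terms -P(x,y)·log₂P(x,y):
  X=0: 0.13690, 0.09993, 0.22180
  X=1: 0.01793, 0.00997, 0.03186
  X=2: 0.32456, 0.24353, 0.45427
  X=3: 0.41438, 0.32456, 0.52223
Sum of the 12 terms: H(X,Y) = 2.8019 bits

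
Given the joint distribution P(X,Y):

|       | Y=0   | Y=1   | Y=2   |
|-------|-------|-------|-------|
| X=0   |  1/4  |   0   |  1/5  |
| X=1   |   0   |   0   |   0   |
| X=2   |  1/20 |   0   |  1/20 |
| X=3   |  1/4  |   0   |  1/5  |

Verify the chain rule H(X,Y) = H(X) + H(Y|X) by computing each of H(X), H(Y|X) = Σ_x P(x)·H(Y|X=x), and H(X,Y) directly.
H(X) = 1.3690 bits, H(Y|X) = 0.9920 bits, H(X,Y) = 2.3610 bits

Marginal of X (row sums):
  P(X=0) = 1/4 + 0 + 1/5 = 9/20
  P(X=1) = 0 + 0 + 0 = 0
  P(X=2) = 1/20 + 0 + 1/20 = 1/10
  P(X=3) = 1/4 + 0 + 1/5 = 9/20
H(X) = -[(9/20)·log₂(9/20) + (1/10)·log₂(1/10) + (9/20)·log₂(9/20)]   (outcomes with P = 0 contribute 0)
  = 0.5184 + 0.3322 + 0.5184 = 1.3690 bits

H(Y|X) = Σ_x P(x)·H(Y|X=x):
  X=0: P(X=0) = 9/20, P(Y|X=0) = (5/9, 0, 4/9) → H(Y|X=0) = 0.9911
  X=1: P(X=1) = 0 → contributes 0
  X=2: P(X=2) = 1/10, P(Y|X=2) = (1/2, 0, 1/2) → H(Y|X=2) = 1.0000
  X=3: P(X=3) = 9/20, P(Y|X=3) = (5/9, 0, 4/9) → H(Y|X=3) = 0.9911
H(Y|X) = (9/20)·0.9911 + (1/10)·1.0000 + (9/20)·0.9911 = 0.9920 bits

H(X,Y) = -Σ_{x,y} P(x,y) log₂ P(x,y). Per-cell terms -P(x,y)·log₂P(x,y):
  X=0: 0.5000, 0.0000, 0.4644
  X=1: 0.0000, 0.0000, 0.0000
  X=2: 0.2161, 0.0000, 0.2161
  X=3: 0.5000, 0.0000, 0.4644
  (cells with P = 0 contribute 0)
Sum of the 12 terms: H(X,Y) = 2.3610 bits

Chain rule check:
  H(X) + H(Y|X) = 1.3690 + 0.9920 = 2.3610 bits
  H(X,Y) = 2.3610 bits
✓ Chain rule verified.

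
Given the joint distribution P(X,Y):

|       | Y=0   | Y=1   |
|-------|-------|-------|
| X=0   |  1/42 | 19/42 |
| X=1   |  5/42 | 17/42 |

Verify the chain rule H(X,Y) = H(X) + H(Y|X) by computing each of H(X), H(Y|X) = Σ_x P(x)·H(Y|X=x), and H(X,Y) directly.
H(X) = 0.9984 bits, H(Y|X) = 0.5414 bits, H(X,Y) = 1.5398 bits

Marginal of X (row sums):
  P(X=0) = 1/42 + 19/42 = 10/21
  P(X=1) = 5/42 + 17/42 = 11/21
H(X) = -[(10/21)·log₂(10/21) + (11/21)·log₂(11/21)]
  = 0.5097 + 0.4887 = 0.9984 bits

H(Y|X) = Σ_x P(x)·H(Y|X=x):
  X=0: P(X=0) = 10/21, P(Y|X=0) = (1/20, 19/20) → H(Y|X=0) = 0.2864
  X=1: P(X=1) = 11/21, P(Y|X=1) = (5/22, 17/22) → H(Y|X=1) = 0.7732
H(Y|X) = (10/21)·0.2864 + (11/21)·0.7732 = 0.5414 bits

H(X,Y) = -Σ_{x,y} P(x,y) log₂ P(x,y). Per-cell terms -P(x,y)·log₂P(x,y):
  X=0: 0.1284, 0.5177
  X=1: 0.3655, 0.5282
Sum of the 4 terms: H(X,Y) = 1.5398 bits

Chain rule check:
  H(X) + H(Y|X) = 0.9984 + 0.5414 = 1.5398 bits
  H(X,Y) = 1.5398 bits
✓ Chain rule verified.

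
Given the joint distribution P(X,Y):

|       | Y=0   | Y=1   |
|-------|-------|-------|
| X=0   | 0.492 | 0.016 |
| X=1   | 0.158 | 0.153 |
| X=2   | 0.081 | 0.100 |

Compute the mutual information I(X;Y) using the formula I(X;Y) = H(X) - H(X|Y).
0.2470 bits

I(X;Y) = H(X) - H(X|Y)

Marginal of X (row sums):
  P(X=0) = 0.492 + 0.016 = 0.508
  P(X=1) = 0.158 + 0.153 = 0.311
  P(X=2) = 0.081 + 0.100 = 0.181
H(X) = -[0.508·log₂(0.508) + 0.311·log₂(0.311) + 0.181·log₂(0.181)]
  = 0.49637 + 0.52404 + 0.44633 = 1.46674 bits

Marginal of Y (column sums):
  P(Y=0) = 0.492 + 0.158 + 0.081 = 0.731
  P(Y=1) = 0.016 + 0.153 + 0.100 = 0.269
H(X|Y) = Σ_y P(y)·H(X|Y=y):
  Y=0: P(Y=0) = 0.731, P(X|Y=0) = (492/731, 158/731, 81/731) → H(X|Y=0) = 1.21381
  Y=1: P(Y=1) = 0.269, P(X|Y=1) = (16/269, 153/269, 100/269) → H(X|Y=1) = 1.23590
H(X|Y) = 0.731·1.21381 + 0.269·1.23590 = 1.21975 bits

I(X;Y) = H(X) - H(X|Y) = 1.46674 - 1.21975 = 0.2470 bits

Cross-check via I(X;Y) = H(X) + H(Y) - H(X,Y): computing H(Y) from the column sums and H(X,Y) from the 6 cells in the same way gives H(Y) = 0.84003 bits and H(X,Y) = 2.05978 bits, so
I(X;Y) = 1.46674 + 0.84003 - 2.05978 = 0.2470 bits ✓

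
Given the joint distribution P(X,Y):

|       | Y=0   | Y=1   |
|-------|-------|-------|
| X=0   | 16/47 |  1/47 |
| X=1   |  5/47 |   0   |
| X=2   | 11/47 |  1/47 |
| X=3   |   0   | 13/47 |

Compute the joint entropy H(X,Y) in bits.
2.1127 bits

H(X,Y) = -Σ_{x,y} P(x,y) log₂ P(x,y). Per-cell terms -P(x,y)·log₂P(x,y):
  X=0: 0.5292, 0.1182
  X=1: 0.3439, 0.0000
  X=2: 0.4904, 0.1182
  X=3: 0.0000, 0.5128
  (cells with P = 0 contribute 0)
Sum of the 8 terms: H(X,Y) = 2.1127 bits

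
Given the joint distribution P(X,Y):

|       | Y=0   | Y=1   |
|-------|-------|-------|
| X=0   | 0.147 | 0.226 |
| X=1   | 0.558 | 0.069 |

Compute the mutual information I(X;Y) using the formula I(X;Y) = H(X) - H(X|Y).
0.2007 bits

I(X;Y) = H(X) - H(X|Y)

Marginal of X (row sums):
  P(X=0) = 0.147 + 0.226 = 0.373
  P(X=1) = 0.558 + 0.069 = 0.627
H(X) = -[0.373·log₂(0.373) + 0.627·log₂(0.627)]
  = 0.530687 + 0.422261 = 0.95295 bits

Marginal of Y (column sums):
  P(Y=0) = 0.147 + 0.558 = 0.705
  P(Y=1) = 0.226 + 0.069 = 0.295
H(X|Y) = Σ_y P(y)·H(X|Y=y):
  Y=0: P(Y=0) = 0.705, P(X|Y=0) = (49/235, 186/235) → H(X|Y=0) = 0.738626
  Y=1: P(Y=1) = 0.295, P(X|Y=1) = (226/295, 69/295) → H(X|Y=1) = 0.784745
H(X|Y) = 0.705·0.738626 + 0.295·0.784745 = 0.75223 bits

I(X;Y) = H(X) - H(X|Y) = 0.95295 - 0.75223 = 0.2007 bits

Cross-check via I(X;Y) = H(X) + H(Y) - H(X,Y): computing H(Y) from the column sums and H(X,Y) from the 4 cells in the same way gives H(Y) = 0.87509 bits and H(X,Y) = 1.62732 bits, so
I(X;Y) = 0.95295 + 0.87509 - 1.62732 = 0.2007 bits ✓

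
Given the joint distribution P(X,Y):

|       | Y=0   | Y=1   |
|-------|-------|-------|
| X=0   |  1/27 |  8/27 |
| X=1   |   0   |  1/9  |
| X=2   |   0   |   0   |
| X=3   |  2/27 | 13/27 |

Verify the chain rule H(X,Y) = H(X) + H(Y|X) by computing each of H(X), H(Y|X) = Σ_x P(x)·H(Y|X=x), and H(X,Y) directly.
H(X) = 1.3516 bits, H(Y|X) = 0.4825 bits, H(X,Y) = 1.8341 bits

Marginal of X (row sums):
  P(X=0) = 1/27 + 8/27 = 1/3
  P(X=1) = 0 + 1/9 = 1/9
  P(X=2) = 0 + 0 = 0
  P(X=3) = 2/27 + 13/27 = 5/9
H(X) = -[(1/3)·log₂(1/3) + (1/9)·log₂(1/9) + (5/9)·log₂(5/9)]   (outcomes with P = 0 contribute 0)
  = 0.5283 + 0.3522 + 0.4711 = 1.3516 bits

H(Y|X) = Σ_x P(x)·H(Y|X=x):
  X=0: P(X=0) = 1/3, P(Y|X=0) = (1/9, 8/9) → H(Y|X=0) = 0.5033
  X=1: P(X=1) = 1/9, P(Y|X=1) = (0, 1) → H(Y|X=1) = 0.0000
  X=2: P(X=2) = 0 → contributes 0
  X=3: P(X=3) = 5/9, P(Y|X=3) = (2/15, 13/15) → H(Y|X=3) = 0.5665
H(Y|X) = (1/3)·0.5033 + (1/9)·0.0000 + (5/9)·0.5665 = 0.4825 bits

H(X,Y) = -Σ_{x,y} P(x,y) log₂ P(x,y). Per-cell terms -P(x,y)·log₂P(x,y):
  X=0: 0.1761, 0.5200
  X=1: 0.0000, 0.3522
  X=2: 0.0000, 0.0000
  X=3: 0.2781, 0.5077
  (cells with P = 0 contribute 0)
Sum of the 8 terms: H(X,Y) = 1.8341 bits

Chain rule check:
  H(X) + H(Y|X) = 1.3516 + 0.4825 = 1.8341 bits
  H(X,Y) = 1.8341 bits
✓ Chain rule verified.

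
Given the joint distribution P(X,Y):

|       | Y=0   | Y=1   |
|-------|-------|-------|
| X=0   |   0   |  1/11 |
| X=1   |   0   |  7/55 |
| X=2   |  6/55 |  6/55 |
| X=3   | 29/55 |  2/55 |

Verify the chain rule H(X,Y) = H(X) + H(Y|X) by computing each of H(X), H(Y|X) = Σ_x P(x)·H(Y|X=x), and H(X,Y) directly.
H(X) = 1.6384 bits, H(Y|X) = 0.4127 bits, H(X,Y) = 2.0511 bits

Marginal of X (row sums):
  P(X=0) = 0 + 1/11 = 1/11
  P(X=1) = 0 + 7/55 = 7/55
  P(X=2) = 6/55 + 6/55 = 12/55
  P(X=3) = 29/55 + 2/55 = 31/55
H(X) = -[(1/11)·log₂(1/11) + (7/55)·log₂(7/55) + (12/55)·log₂(12/55) + (31/55)·log₂(31/55)]
  = 0.31449 + 0.37851 + 0.47921 + 0.46622 = 1.6384 bits

H(Y|X) = Σ_x P(x)·H(Y|X=x):
  X=0: P(X=0) = 1/11, P(Y|X=0) = (0, 1) → H(Y|X=0) = 0.00000
  X=1: P(X=1) = 7/55, P(Y|X=1) = (0, 1) → H(Y|X=1) = 0.00000
  X=2: P(X=2) = 12/55, P(Y|X=2) = (1/2, 1/2) → H(Y|X=2) = 1.00000
  X=3: P(X=3) = 31/55, P(Y|X=3) = (29/31, 2/31) → H(Y|X=3) = 0.34512
H(Y|X) = (1/11)·0.00000 + (7/55)·0.00000 + (12/55)·1.00000 + (31/55)·0.34512 = 0.4127 bits

H(X,Y) = -Σ_{x,y} P(x,y) log₂ P(x,y). Per-cell terms -P(x,y)·log₂P(x,y):
  X=0: 0.00000, 0.31449
  X=1: 0.00000, 0.37851
  X=2: 0.34870, 0.34870
  X=3: 0.48687, 0.17387
  (cells with P = 0 contribute 0)
Sum of the 8 terms: H(X,Y) = 2.0511 bits

Chain rule check:
  H(X) + H(Y|X) = 1.6384 + 0.4127 = 2.0511 bits
  H(X,Y) = 2.0511 bits
✓ Chain rule verified.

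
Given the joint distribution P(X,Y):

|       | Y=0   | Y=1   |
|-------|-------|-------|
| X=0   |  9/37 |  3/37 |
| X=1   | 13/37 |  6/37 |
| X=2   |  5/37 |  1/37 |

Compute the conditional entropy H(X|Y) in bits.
1.4349 bits

H(X|Y) = H(X,Y) - H(Y)

H(X,Y) = -Σ_{x,y} P(x,y) log₂ P(x,y). Per-cell terms -P(x,y)·log₂P(x,y):
  X=0: 0.49610, 0.29388
  X=1: 0.53019, 0.42559
  X=2: 0.39021, 0.14080
Sum of the 6 terms: H(X,Y) = 2.27677 bits

Marginal of Y (column sums):
  P(Y=0) = 9/37 + 13/37 + 5/37 = 27/37
  P(Y=1) = 3/37 + 6/37 + 1/37 = 10/37
H(Y) = -[(27/37)·log₂(27/37) + (10/37)·log₂(10/37)]
  = 0.33171 + 0.51014 = 0.84185 bits

H(X|Y) = H(X,Y) - H(Y) = 2.27677 - 0.84185 = 1.4349 bits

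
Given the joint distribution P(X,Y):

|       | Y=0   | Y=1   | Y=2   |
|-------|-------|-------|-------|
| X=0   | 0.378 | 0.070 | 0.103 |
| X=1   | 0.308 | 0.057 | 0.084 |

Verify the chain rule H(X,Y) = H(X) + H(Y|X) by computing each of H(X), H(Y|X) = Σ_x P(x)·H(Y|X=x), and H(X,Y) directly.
H(X) = 0.9925 bits, H(Y|X) = 1.2034 bits, H(X,Y) = 2.1959 bits

Marginal of X (row sums):
  P(X=0) = 0.378 + 0.070 + 0.103 = 0.551
  P(X=1) = 0.308 + 0.057 + 0.084 = 0.449
H(X) = -[0.551·log₂(0.551) + 0.449·log₂(0.449)]
  = 0.47379 + 0.51869 = 0.9925 bits

H(Y|X) = Σ_x P(x)·H(Y|X=x):
  X=0: P(X=0) = 0.551, P(Y|X=0) = (378/551, 70/551, 103/551) → H(Y|X=0) = 1.20339
  X=1: P(X=1) = 0.449, P(Y|X=1) = (308/449, 57/449, 84/449) → H(Y|X=1) = 1.20345
H(Y|X) = 0.551·1.20339 + 0.449·1.20345 = 1.2034 bits

H(X,Y) = -Σ_{x,y} P(x,y) log₂ P(x,y). Per-cell terms -P(x,y)·log₂P(x,y):
  X=0: 0.53054, 0.26856, 0.33777
  X=1: 0.52329, 0.23557, 0.30017
Sum of the 6 terms: H(X,Y) = 2.1959 bits

Chain rule check:
  H(X) + H(Y|X) = 0.9925 + 1.2034 = 2.1959 bits
  H(X,Y) = 2.1959 bits
✓ Chain rule verified.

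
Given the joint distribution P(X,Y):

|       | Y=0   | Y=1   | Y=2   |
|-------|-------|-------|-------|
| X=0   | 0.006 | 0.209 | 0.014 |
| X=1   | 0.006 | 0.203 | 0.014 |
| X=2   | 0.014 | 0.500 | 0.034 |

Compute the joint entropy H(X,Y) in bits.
1.9521 bits

H(X,Y) = -Σ_{x,y} P(x,y) log₂ P(x,y). Per-cell terms -P(x,y)·log₂P(x,y):
  X=0: 0.0443, 0.4720, 0.0862
  X=1: 0.0443, 0.4670, 0.0862
  X=2: 0.0862, 0.5000, 0.1659
Sum of the 9 terms: H(X,Y) = 1.9521 bits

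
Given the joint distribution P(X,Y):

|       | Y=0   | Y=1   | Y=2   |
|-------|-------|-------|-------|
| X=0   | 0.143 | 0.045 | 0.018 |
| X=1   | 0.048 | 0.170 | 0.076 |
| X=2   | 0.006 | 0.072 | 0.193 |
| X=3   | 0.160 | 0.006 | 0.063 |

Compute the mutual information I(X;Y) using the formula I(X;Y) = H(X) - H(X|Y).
0.4372 bits

I(X;Y) = H(X) - H(X|Y)

Marginal of X (row sums):
  P(X=0) = 0.143 + 0.045 + 0.018 = 0.206
  P(X=1) = 0.048 + 0.170 + 0.076 = 0.294
  P(X=2) = 0.006 + 0.072 + 0.193 = 0.271
  P(X=3) = 0.160 + 0.006 + 0.063 = 0.229
H(X) = -[0.206·log₂(0.206) + 0.294·log₂(0.294) + 0.271·log₂(0.271) + 0.229·log₂(0.229)]
  = 0.4695 + 0.5192 + 0.5105 + 0.4870 = 1.9862 bits

Marginal of Y (column sums):
  P(Y=0) = 0.143 + 0.048 + 0.006 + 0.160 = 0.357
  P(Y=1) = 0.045 + 0.170 + 0.072 + 0.006 = 0.293
  P(Y=2) = 0.018 + 0.076 + 0.193 + 0.063 = 0.350
H(X|Y) = Σ_y P(y)·H(X|Y=y):
  Y=0: P(Y=0) = 0.357, P(X|Y=0) = (143/357, 16/119, 2/119, 160/357) → H(X|Y=0) = 1.5359
  Y=1: P(Y=1) = 0.293, P(X|Y=1) = (45/293, 170/293, 72/293, 6/293) → H(X|Y=1) = 1.4832
  Y=2: P(Y=2) = 0.350, P(X|Y=2) = (9/175, 38/175, 193/350, 9/50) → H(X|Y=2) = 1.6175
H(X|Y) = 0.357·1.5359 + 0.293·1.4832 + 0.350·1.6175 = 1.5490 bits

I(X;Y) = H(X) - H(X|Y) = 1.9862 - 1.5490 = 0.4372 bits

Cross-check via I(X;Y) = H(X) + H(Y) - H(X,Y): computing H(Y) from the column sums and H(X,Y) from the 12 cells in the same way gives H(Y) = 1.5795 bits and H(X,Y) = 3.1285 bits, so
I(X;Y) = 1.9862 + 1.5795 - 3.1285 = 0.4372 bits ✓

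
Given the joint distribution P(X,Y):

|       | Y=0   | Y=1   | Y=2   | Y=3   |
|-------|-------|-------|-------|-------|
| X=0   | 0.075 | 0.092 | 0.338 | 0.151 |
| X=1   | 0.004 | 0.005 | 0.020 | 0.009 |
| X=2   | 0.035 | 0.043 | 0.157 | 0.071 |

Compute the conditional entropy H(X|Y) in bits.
1.1010 bits

H(X|Y) = H(X,Y) - H(Y)

H(X,Y) = -Σ_{x,y} P(x,y) log₂ P(x,y). Per-cell terms -P(x,y)·log₂P(x,y):
  X=0: 0.28027, 0.31668, 0.52894, 0.41183
  X=1: 0.03186, 0.03822, 0.11288, 0.06116
  X=2: 0.16928, 0.19520, 0.41937, 0.27094
Sum of the 12 terms: H(X,Y) = 2.8366 bits

Marginal of Y (column sums):
  P(Y=0) = 0.075 + 0.004 + 0.035 = 0.114
  P(Y=1) = 0.092 + 0.005 + 0.043 = 0.140
  P(Y=2) = 0.338 + 0.020 + 0.157 = 0.515
  P(Y=3) = 0.151 + 0.009 + 0.071 = 0.231
H(Y) = -[0.114·log₂(0.114) + 0.140·log₂(0.140) + 0.515·log₂(0.515) + 0.231·log₂(0.231)]
  = 0.35715 + 0.39711 + 0.49304 + 0.48834 = 1.7356 bits

H(X|Y) = H(X,Y) - H(Y) = 2.8366 - 1.7356 = 1.1010 bits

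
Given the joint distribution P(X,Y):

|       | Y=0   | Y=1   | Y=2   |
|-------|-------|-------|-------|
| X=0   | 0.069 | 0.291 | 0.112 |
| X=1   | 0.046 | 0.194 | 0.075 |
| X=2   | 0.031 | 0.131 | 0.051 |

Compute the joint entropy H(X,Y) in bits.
2.8402 bits

H(X,Y) = -Σ_{x,y} P(x,y) log₂ P(x,y). Per-cell terms -P(x,y)·log₂P(x,y):
  X=0: 0.2662, 0.5182, 0.3537
  X=1: 0.2043, 0.4590, 0.2803
  X=2: 0.1554, 0.3841, 0.2190
Sum of the 9 terms: H(X,Y) = 2.8402 bits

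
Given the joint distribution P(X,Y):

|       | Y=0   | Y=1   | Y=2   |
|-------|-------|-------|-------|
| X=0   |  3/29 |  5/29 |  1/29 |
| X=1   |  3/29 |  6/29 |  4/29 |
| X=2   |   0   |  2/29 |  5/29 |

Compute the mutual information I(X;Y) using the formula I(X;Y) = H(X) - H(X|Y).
0.2069 bits

I(X;Y) = H(X) - H(X|Y)

Marginal of X (row sums):
  P(X=0) = 3/29 + 5/29 + 1/29 = 9/29
  P(X=1) = 3/29 + 6/29 + 4/29 = 13/29
  P(X=2) = 0 + 2/29 + 5/29 = 7/29
H(X) = -[(9/29)·log₂(9/29) + (13/29)·log₂(13/29) + (7/29)·log₂(7/29)]
  = 0.52388 + 0.51890 + 0.49498 = 1.53776 bits

Marginal of Y (column sums):
  P(Y=0) = 3/29 + 3/29 + 0 = 6/29
  P(Y=1) = 5/29 + 6/29 + 2/29 = 13/29
  P(Y=2) = 1/29 + 4/29 + 5/29 = 10/29
H(X|Y) = Σ_y P(y)·H(X|Y=y):
  Y=0: P(Y=0) = 6/29, P(X|Y=0) = (1/2, 1/2, 0) → H(X|Y=0) = 1.00000
  Y=1: P(Y=1) = 13/29, P(X|Y=1) = (5/13, 6/13, 2/13) → H(X|Y=1) = 1.46048
  Y=2: P(Y=2) = 10/29, P(X|Y=2) = (1/10, 2/5, 1/2) → H(X|Y=2) = 1.36096
H(X|Y) = (6/29)·1.00000 + (13/29)·1.46048 + (10/29)·1.36096 = 1.33089 bits

I(X;Y) = H(X) - H(X|Y) = 1.53776 - 1.33089 = 0.2069 bits

Cross-check via I(X;Y) = H(X) + H(Y) - H(X,Y): computing H(Y) from the column sums and H(X,Y) from the 9 cells in the same way gives H(Y) = 1.51885 bits and H(X,Y) = 2.84975 bits, so
I(X;Y) = 1.53776 + 1.51885 - 2.84975 = 0.2069 bits ✓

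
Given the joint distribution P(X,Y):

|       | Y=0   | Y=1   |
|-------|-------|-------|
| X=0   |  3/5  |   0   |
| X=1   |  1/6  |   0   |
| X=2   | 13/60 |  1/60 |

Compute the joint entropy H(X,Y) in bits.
1.4495 bits

H(X,Y) = -Σ_{x,y} P(x,y) log₂ P(x,y). Per-cell terms -P(x,y)·log₂P(x,y):
  X=0: 0.4422, 0.0000
  X=1: 0.4308, 0.0000
  X=2: 0.4781, 0.0984
  (cells with P = 0 contribute 0)
Sum of the 6 terms: H(X,Y) = 1.4495 bits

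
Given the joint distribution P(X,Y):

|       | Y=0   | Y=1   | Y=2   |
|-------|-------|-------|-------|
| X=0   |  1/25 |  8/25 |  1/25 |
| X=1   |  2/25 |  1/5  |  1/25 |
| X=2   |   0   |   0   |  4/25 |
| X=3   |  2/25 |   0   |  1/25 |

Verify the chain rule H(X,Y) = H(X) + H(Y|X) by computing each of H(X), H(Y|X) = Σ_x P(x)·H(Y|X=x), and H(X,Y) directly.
H(X) = 1.8449 bits, H(Y|X) = 0.8946 bits, H(X,Y) = 2.7395 bits

Marginal of X (row sums):
  P(X=0) = 1/25 + 8/25 + 1/25 = 2/5
  P(X=1) = 2/25 + 1/5 + 1/25 = 8/25
  P(X=2) = 0 + 0 + 4/25 = 4/25
  P(X=3) = 2/25 + 0 + 1/25 = 3/25
H(X) = -[(2/5)·log₂(2/5) + (8/25)·log₂(8/25) + (4/25)·log₂(4/25) + (3/25)·log₂(3/25)]
  = 0.52877 + 0.52603 + 0.42302 + 0.36707 = 1.8449 bits

H(Y|X) = Σ_x P(x)·H(Y|X=x):
  X=0: P(X=0) = 2/5, P(Y|X=0) = (1/10, 4/5, 1/10) → H(Y|X=0) = 0.92193
  X=1: P(X=1) = 8/25, P(Y|X=1) = (1/4, 5/8, 1/8) → H(Y|X=1) = 1.29879
  X=2: P(X=2) = 4/25, P(Y|X=2) = (0, 0, 1) → H(Y|X=2) = 0.00000
  X=3: P(X=3) = 3/25, P(Y|X=3) = (2/3, 0, 1/3) → H(Y|X=3) = 0.91830
H(Y|X) = (2/5)·0.92193 + (8/25)·1.29879 + (4/25)·0.00000 + (3/25)·0.91830 = 0.8946 bits

H(X,Y) = -Σ_{x,y} P(x,y) log₂ P(x,y). Per-cell terms -P(x,y)·log₂P(x,y):
  X=0: 0.18575, 0.52603, 0.18575
  X=1: 0.29151, 0.46439, 0.18575
  X=2: 0.00000, 0.00000, 0.42302
  X=3: 0.29151, 0.00000, 0.18575
  (cells with P = 0 contribute 0)
Sum of the 12 terms: H(X,Y) = 2.7395 bits

Chain rule check:
  H(X) + H(Y|X) = 1.8449 + 0.8946 = 2.7395 bits
  H(X,Y) = 2.7395 bits
✓ Chain rule verified.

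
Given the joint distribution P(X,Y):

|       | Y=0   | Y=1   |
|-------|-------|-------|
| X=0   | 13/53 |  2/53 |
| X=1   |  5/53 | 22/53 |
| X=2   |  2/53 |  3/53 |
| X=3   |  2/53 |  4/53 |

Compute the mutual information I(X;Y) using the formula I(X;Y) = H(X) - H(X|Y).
0.2710 bits

I(X;Y) = H(X) - H(X|Y)

Marginal of X (row sums):
  P(X=0) = 13/53 + 2/53 = 15/53
  P(X=1) = 5/53 + 22/53 = 27/53
  P(X=2) = 2/53 + 3/53 = 5/53
  P(X=3) = 2/53 + 4/53 = 6/53
H(X) = -[(15/53)·log₂(15/53) + (27/53)·log₂(27/53) + (5/53)·log₂(5/53) + (6/53)·log₂(6/53)]
  = 0.5154 + 0.4957 + 0.3213 + 0.3558 = 1.6882 bits

Marginal of Y (column sums):
  P(Y=0) = 13/53 + 5/53 + 2/53 + 2/53 = 22/53
  P(Y=1) = 2/53 + 22/53 + 3/53 + 4/53 = 31/53
H(X|Y) = Σ_y P(y)·H(X|Y=y):
  Y=0: P(Y=0) = 22/53, P(X|Y=0) = (13/22, 5/22, 1/11, 1/11) → H(X|Y=0) = 1.5633
  Y=1: P(Y=1) = 31/53, P(X|Y=1) = (2/31, 22/31, 3/31, 4/31) → H(X|Y=1) = 1.3135
H(X|Y) = (22/53)·1.5633 + (31/53)·1.3135 = 1.4172 bits

I(X;Y) = H(X) - H(X|Y) = 1.6882 - 1.4172 = 0.2710 bits

Cross-check via I(X;Y) = H(X) + H(Y) - H(X,Y): computing H(Y) from the column sums and H(X,Y) from the 8 cells in the same way gives H(Y) = 0.9791 bits and H(X,Y) = 2.3963 bits, so
I(X;Y) = 1.6882 + 0.9791 - 2.3963 = 0.2710 bits ✓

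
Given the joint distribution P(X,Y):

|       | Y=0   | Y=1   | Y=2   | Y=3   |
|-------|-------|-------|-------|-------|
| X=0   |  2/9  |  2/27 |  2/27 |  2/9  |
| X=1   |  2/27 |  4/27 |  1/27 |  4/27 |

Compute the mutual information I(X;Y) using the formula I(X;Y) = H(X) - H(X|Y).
0.0690 bits

I(X;Y) = H(X) - H(X|Y)

Marginal of X (row sums):
  P(X=0) = 2/9 + 2/27 + 2/27 + 2/9 = 16/27
  P(X=1) = 2/27 + 4/27 + 1/27 + 4/27 = 11/27
H(X) = -[(16/27)·log₂(16/27) + (11/27)·log₂(11/27)]
  = 0.4473 + 0.5278 = 0.9751 bits

Marginal of Y (column sums):
  P(Y=0) = 2/9 + 2/27 = 8/27
  P(Y=1) = 2/27 + 4/27 = 2/9
  P(Y=2) = 2/27 + 1/27 = 1/9
  P(Y=3) = 2/9 + 4/27 = 10/27
H(X|Y) = Σ_y P(y)·H(X|Y=y):
  Y=0: P(Y=0) = 8/27, P(X|Y=0) = (3/4, 1/4) → H(X|Y=0) = 0.8113
  Y=1: P(Y=1) = 2/9, P(X|Y=1) = (1/3, 2/3) → H(X|Y=1) = 0.9183
  Y=2: P(Y=2) = 1/9, P(X|Y=2) = (2/3, 1/3) → H(X|Y=2) = 0.9183
  Y=3: P(Y=3) = 10/27, P(X|Y=3) = (3/5, 2/5) → H(X|Y=3) = 0.9710
H(X|Y) = (8/27)·0.8113 + (2/9)·0.9183 + (1/9)·0.9183 + (10/27)·0.9710 = 0.9061 bits

I(X;Y) = H(X) - H(X|Y) = 0.9751 - 0.9061 = 0.0690 bits

Cross-check via I(X;Y) = H(X) + H(Y) - H(X,Y): computing H(Y) from the column sums and H(X,Y) from the 8 cells in the same way gives H(Y) = 1.8851 bits and H(X,Y) = 2.7912 bits, so
I(X;Y) = 0.9751 + 1.8851 - 2.7912 = 0.0690 bits ✓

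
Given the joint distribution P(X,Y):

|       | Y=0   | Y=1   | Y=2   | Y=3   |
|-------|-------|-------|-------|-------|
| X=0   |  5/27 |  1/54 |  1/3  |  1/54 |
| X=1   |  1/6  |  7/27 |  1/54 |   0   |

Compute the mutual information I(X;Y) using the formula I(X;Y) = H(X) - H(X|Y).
0.4371 bits

I(X;Y) = H(X) - H(X|Y)

Marginal of X (row sums):
  P(X=0) = 5/27 + 1/54 + 1/3 + 1/54 = 5/9
  P(X=1) = 1/6 + 7/27 + 1/54 + 0 = 4/9
H(X) = -[(5/9)·log₂(5/9) + (4/9)·log₂(4/9)]
  = 0.47111 + 0.51997 = 0.99108 bits

Marginal of Y (column sums):
  P(Y=0) = 5/27 + 1/6 = 19/54
  P(Y=1) = 1/54 + 7/27 = 5/18
  P(Y=2) = 1/3 + 1/54 = 19/54
  P(Y=3) = 1/54 + 0 = 1/54
H(X|Y) = Σ_y P(y)·H(X|Y=y):
  Y=0: P(Y=0) = 19/54, P(X|Y=0) = (10/19, 9/19) → H(X|Y=0) = 0.99800
  Y=1: P(Y=1) = 5/18, P(X|Y=1) = (1/15, 14/15) → H(X|Y=1) = 0.35336
  Y=2: P(Y=2) = 19/54, P(X|Y=2) = (18/19, 1/19) → H(X|Y=2) = 0.29747
  Y=3: P(Y=3) = 1/54, P(X|Y=3) = (1, 0) → H(X|Y=3) = 0.00000
H(X|Y) = (19/54)·0.99800 + (5/18)·0.35336 + (19/54)·0.29747 + (1/54)·0.00000 = 0.55397 bits

I(X;Y) = H(X) - H(X|Y) = 0.99108 - 0.55397 = 0.4371 bits

Cross-check via I(X;Y) = H(X) + H(Y) - H(X,Y): computing H(Y) from the column sums and H(X,Y) from the 8 cells in the same way gives H(Y) = 1.68036 bits and H(X,Y) = 2.23433 bits, so
I(X;Y) = 0.99108 + 1.68036 - 2.23433 = 0.4371 bits ✓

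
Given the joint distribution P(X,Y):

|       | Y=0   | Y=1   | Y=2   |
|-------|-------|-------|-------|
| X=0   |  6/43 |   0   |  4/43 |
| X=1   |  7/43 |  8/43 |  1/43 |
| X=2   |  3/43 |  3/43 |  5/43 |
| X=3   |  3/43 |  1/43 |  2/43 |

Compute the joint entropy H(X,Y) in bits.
3.2161 bits

H(X,Y) = -Σ_{x,y} P(x,y) log₂ P(x,y). Per-cell terms -P(x,y)·log₂P(x,y):
  X=0: 0.39646, 0.00000, 0.31872
  X=1: 0.42633, 0.45140, 0.12619
  X=2: 0.26800, 0.26800, 0.36097
  X=3: 0.26800, 0.12619, 0.20587
  (cells with P = 0 contribute 0)
Sum of the 12 terms: H(X,Y) = 3.2161 bits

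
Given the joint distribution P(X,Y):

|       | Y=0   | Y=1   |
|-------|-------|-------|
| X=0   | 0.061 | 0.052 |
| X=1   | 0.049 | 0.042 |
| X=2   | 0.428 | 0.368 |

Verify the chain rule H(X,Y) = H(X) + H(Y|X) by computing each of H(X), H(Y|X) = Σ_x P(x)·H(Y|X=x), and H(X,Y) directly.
H(X) = 0.9321 bits, H(Y|X) = 0.9958 bits, H(X,Y) = 1.9280 bits

Marginal of X (row sums):
  P(X=0) = 0.061 + 0.052 = 0.113
  P(X=1) = 0.049 + 0.042 = 0.091
  P(X=2) = 0.428 + 0.368 = 0.796
H(X) = -[0.113·log₂(0.113) + 0.091·log₂(0.091) + 0.796·log₂(0.796)]
  = 0.35545 + 0.31468 + 0.26201 = 0.9321 bits

H(Y|X) = Σ_x P(x)·H(Y|X=x):
  X=0: P(X=0) = 0.113, P(Y|X=0) = (61/113, 52/113) → H(Y|X=0) = 0.99542
  X=1: P(X=1) = 0.091, P(Y|X=1) = (7/13, 6/13) → H(Y|X=1) = 0.99573
  X=2: P(X=2) = 0.796, P(Y|X=2) = (107/199, 92/199) → H(Y|X=2) = 0.99590
H(Y|X) = 0.113·0.99542 + 0.091·0.99573 + 0.796·0.99590 = 0.9958 bits

H(X,Y) = -Σ_{x,y} P(x,y) log₂ P(x,y). Per-cell terms -P(x,y)·log₂P(x,y):
  X=0: 0.24614, 0.22180
  X=1: 0.21320, 0.19209
  X=2: 0.52401, 0.53074
Sum of the 6 terms: H(X,Y) = 1.9280 bits

Chain rule check:
  H(X) + H(Y|X) = 0.9321 + 0.9958 = 1.9279 bits
  H(X,Y) = 1.9280 bits
✓ Chain rule verified (Δ = 0.0001 is 4-dp rounding noise: each of the three values was rounded independently).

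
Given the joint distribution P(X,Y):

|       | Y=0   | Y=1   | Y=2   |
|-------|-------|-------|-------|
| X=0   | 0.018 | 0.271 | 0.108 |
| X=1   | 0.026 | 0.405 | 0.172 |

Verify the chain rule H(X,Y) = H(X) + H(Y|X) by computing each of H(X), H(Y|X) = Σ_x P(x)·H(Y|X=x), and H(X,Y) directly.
H(X) = 0.9692 bits, H(Y|X) = 1.0942 bits, H(X,Y) = 2.0634 bits

Marginal of X (row sums):
  P(X=0) = 0.018 + 0.271 + 0.108 = 0.397
  P(X=1) = 0.026 + 0.405 + 0.172 = 0.603
H(X) = -[0.397·log₂(0.397) + 0.603·log₂(0.603)]
  = 0.5291 + 0.4401 = 0.9692 bits

H(Y|X) = Σ_x P(x)·H(Y|X=x):
  X=0: P(X=0) = 0.397, P(Y|X=0) = (18/397, 271/397, 108/397) → H(Y|X=0) = 1.0893
  X=1: P(X=1) = 0.603, P(Y|X=1) = (26/603, 45/67, 172/603) → H(Y|X=1) = 1.0975
H(Y|X) = 0.397·1.0893 + 0.603·1.0975 = 1.0942 bits

H(X,Y) = -Σ_{x,y} P(x,y) log₂ P(x,y). Per-cell terms -P(x,y)·log₂P(x,y):
  X=0: 0.1043, 0.5105, 0.3468
  X=1: 0.1369, 0.5281, 0.4368
Sum of the 6 terms: H(X,Y) = 2.0634 bits

Chain rule check:
  H(X) + H(Y|X) = 0.9692 + 1.0942 = 2.0634 bits
  H(X,Y) = 2.0634 bits
✓ Chain rule verified.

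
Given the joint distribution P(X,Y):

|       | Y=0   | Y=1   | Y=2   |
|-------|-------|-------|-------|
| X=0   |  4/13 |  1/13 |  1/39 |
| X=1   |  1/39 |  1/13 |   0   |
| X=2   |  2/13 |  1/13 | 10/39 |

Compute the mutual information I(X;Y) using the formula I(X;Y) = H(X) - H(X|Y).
0.3113 bits

I(X;Y) = H(X) - H(X|Y)

Marginal of X (row sums):
  P(X=0) = 4/13 + 1/13 + 1/39 = 16/39
  P(X=1) = 1/39 + 1/13 + 0 = 4/39
  P(X=2) = 2/13 + 1/13 + 10/39 = 19/39
H(X) = -[(16/39)·log₂(16/39) + (4/39)·log₂(4/39) + (19/39)·log₂(19/39)]
  = 0.5273445 + 0.3369643 + 0.5054364 = 1.369745 bits

Marginal of Y (column sums):
  P(Y=0) = 4/13 + 1/39 + 2/13 = 19/39
  P(Y=1) = 1/13 + 1/13 + 1/13 = 3/13
  P(Y=2) = 1/39 + 0 + 10/39 = 11/39
H(X|Y) = Σ_y P(y)·H(X|Y=y):
  Y=0: P(Y=0) = 19/39, P(X|Y=0) = (12/19, 1/19, 6/19) → H(X|Y=0) = 1.1674367
  Y=1: P(Y=1) = 3/13, P(X|Y=1) = (1/3, 1/3, 1/3) → H(X|Y=1) = 1.5849625
  Y=2: P(Y=2) = 11/39, P(X|Y=2) = (1/11, 0, 10/11) → H(X|Y=2) = 0.4394970
H(X|Y) = (19/39)·1.1674367 + (3/13)·1.5849625 + (11/39)·0.4394970 = 1.058472 bits

I(X;Y) = H(X) - H(X|Y) = 1.369745 - 1.058472 = 0.3113 bits

Cross-check via I(X;Y) = H(X) + H(Y) - H(X,Y): computing H(Y) from the column sums and H(X,Y) from the 9 cells in the same way gives H(Y) = 1.508641 bits and H(X,Y) = 2.567113 bits, so
I(X;Y) = 1.369745 + 1.508641 - 2.567113 = 0.3113 bits ✓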